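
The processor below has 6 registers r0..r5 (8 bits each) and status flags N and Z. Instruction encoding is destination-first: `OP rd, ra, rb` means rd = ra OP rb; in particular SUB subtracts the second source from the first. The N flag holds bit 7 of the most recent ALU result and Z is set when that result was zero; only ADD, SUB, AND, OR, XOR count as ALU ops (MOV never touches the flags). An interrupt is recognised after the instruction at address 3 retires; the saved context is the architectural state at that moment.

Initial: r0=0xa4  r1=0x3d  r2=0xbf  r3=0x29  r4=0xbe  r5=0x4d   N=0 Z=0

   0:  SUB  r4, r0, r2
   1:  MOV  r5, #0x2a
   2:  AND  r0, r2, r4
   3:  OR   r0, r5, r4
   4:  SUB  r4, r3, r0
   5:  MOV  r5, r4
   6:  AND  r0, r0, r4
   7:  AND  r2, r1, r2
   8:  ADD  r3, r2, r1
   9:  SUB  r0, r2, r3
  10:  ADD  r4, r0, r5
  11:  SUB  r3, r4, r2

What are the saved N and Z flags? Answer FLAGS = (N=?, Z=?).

after  0: r0=0xa4 r1=0x3d r2=0xbf r3=0x29 r4=0xe5 r5=0x4d  N=1 Z=0
after  1: r0=0xa4 r1=0x3d r2=0xbf r3=0x29 r4=0xe5 r5=0x2a  N=1 Z=0
after  2: r0=0xa5 r1=0x3d r2=0xbf r3=0x29 r4=0xe5 r5=0x2a  N=1 Z=0
after  3: r0=0xef r1=0x3d r2=0xbf r3=0x29 r4=0xe5 r5=0x2a  N=1 Z=0
-- IRQ taken; context saved, return-PC = 4 --

FLAGS = (N=1, Z=0)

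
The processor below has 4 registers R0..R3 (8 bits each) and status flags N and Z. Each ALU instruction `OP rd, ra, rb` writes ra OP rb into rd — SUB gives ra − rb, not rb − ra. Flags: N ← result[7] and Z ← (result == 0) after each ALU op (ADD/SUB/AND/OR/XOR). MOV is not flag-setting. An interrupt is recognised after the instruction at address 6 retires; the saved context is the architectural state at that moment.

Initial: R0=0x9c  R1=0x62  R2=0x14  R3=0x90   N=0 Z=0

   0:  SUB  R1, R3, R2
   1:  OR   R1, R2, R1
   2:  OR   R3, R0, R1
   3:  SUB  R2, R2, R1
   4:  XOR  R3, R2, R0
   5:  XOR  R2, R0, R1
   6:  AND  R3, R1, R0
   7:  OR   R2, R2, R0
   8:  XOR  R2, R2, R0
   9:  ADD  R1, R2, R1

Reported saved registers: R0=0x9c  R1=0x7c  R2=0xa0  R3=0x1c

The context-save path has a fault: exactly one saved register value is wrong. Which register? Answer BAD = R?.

BAD = R2

after  0: R0=0x9c R1=0x7c R2=0x14 R3=0x90  N=0 Z=0
after  1: R0=0x9c R1=0x7c R2=0x14 R3=0x90  N=0 Z=0
after  2: R0=0x9c R1=0x7c R2=0x14 R3=0xfc  N=1 Z=0
after  3: R0=0x9c R1=0x7c R2=0x98 R3=0xfc  N=1 Z=0
after  4: R0=0x9c R1=0x7c R2=0x98 R3=0x04  N=0 Z=0
after  5: R0=0x9c R1=0x7c R2=0xe0 R3=0x04  N=1 Z=0
after  6: R0=0x9c R1=0x7c R2=0xe0 R3=0x1c  N=0 Z=0
-- IRQ taken; context saved, return-PC = 7 --
mismatch: R2: reported 0xa0 vs actual 0xe0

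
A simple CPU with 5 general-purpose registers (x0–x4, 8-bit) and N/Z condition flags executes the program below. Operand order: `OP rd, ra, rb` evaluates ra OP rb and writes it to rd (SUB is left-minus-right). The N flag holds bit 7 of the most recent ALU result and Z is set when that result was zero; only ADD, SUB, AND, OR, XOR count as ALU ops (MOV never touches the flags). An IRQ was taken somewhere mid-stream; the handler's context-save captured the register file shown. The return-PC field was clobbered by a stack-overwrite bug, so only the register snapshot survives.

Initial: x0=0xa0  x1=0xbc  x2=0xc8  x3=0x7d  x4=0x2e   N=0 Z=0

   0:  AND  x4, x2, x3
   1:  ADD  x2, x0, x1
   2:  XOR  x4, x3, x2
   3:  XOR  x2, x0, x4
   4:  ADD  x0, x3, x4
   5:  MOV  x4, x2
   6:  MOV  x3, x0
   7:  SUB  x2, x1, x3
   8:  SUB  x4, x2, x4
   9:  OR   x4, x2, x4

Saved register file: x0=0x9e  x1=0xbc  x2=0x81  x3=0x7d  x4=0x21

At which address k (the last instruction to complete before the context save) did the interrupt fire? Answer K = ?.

after  0: x0=0xa0 x1=0xbc x2=0xc8 x3=0x7d x4=0x48  N=0 Z=0
after  1: x0=0xa0 x1=0xbc x2=0x5c x3=0x7d x4=0x48  N=0 Z=0
after  2: x0=0xa0 x1=0xbc x2=0x5c x3=0x7d x4=0x21  N=0 Z=0
after  3: x0=0xa0 x1=0xbc x2=0x81 x3=0x7d x4=0x21  N=1 Z=0
after  4: x0=0x9e x1=0xbc x2=0x81 x3=0x7d x4=0x21  N=1 Z=0
-- IRQ taken; context saved, return-PC = 5 --

K = 4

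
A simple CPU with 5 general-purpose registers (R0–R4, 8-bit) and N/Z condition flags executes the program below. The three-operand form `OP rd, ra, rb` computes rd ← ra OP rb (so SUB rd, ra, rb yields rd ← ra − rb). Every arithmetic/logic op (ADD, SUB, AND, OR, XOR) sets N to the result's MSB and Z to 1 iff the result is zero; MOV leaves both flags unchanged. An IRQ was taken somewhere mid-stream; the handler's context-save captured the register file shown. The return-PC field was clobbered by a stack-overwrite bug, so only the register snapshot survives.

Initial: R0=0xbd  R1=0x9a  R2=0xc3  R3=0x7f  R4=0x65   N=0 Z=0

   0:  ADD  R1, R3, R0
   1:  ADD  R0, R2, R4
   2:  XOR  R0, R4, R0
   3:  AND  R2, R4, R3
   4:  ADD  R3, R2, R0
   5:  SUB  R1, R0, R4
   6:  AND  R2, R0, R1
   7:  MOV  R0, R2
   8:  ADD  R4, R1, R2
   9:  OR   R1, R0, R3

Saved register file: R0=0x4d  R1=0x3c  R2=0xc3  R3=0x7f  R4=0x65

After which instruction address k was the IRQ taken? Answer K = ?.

after  0: R0=0xbd R1=0x3c R2=0xc3 R3=0x7f R4=0x65  N=0 Z=0
after  1: R0=0x28 R1=0x3c R2=0xc3 R3=0x7f R4=0x65  N=0 Z=0
after  2: R0=0x4d R1=0x3c R2=0xc3 R3=0x7f R4=0x65  N=0 Z=0
-- IRQ taken; context saved, return-PC = 3 --

K = 2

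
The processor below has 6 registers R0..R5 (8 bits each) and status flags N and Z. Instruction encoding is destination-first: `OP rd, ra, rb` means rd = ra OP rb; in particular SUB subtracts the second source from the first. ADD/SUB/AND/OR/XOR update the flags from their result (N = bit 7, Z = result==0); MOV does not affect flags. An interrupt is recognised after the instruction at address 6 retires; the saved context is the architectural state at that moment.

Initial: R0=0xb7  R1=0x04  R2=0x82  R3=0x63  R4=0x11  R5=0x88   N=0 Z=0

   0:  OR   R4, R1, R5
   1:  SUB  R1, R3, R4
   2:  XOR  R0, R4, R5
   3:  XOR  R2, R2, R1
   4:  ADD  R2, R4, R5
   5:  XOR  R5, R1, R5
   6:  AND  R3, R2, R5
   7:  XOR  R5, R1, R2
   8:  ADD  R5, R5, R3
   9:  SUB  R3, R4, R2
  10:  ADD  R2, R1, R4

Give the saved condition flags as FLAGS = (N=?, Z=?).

after  0: R0=0xb7 R1=0x04 R2=0x82 R3=0x63 R4=0x8c R5=0x88  N=1 Z=0
after  1: R0=0xb7 R1=0xd7 R2=0x82 R3=0x63 R4=0x8c R5=0x88  N=1 Z=0
after  2: R0=0x04 R1=0xd7 R2=0x82 R3=0x63 R4=0x8c R5=0x88  N=0 Z=0
after  3: R0=0x04 R1=0xd7 R2=0x55 R3=0x63 R4=0x8c R5=0x88  N=0 Z=0
after  4: R0=0x04 R1=0xd7 R2=0x14 R3=0x63 R4=0x8c R5=0x88  N=0 Z=0
after  5: R0=0x04 R1=0xd7 R2=0x14 R3=0x63 R4=0x8c R5=0x5f  N=0 Z=0
after  6: R0=0x04 R1=0xd7 R2=0x14 R3=0x14 R4=0x8c R5=0x5f  N=0 Z=0
-- IRQ taken; context saved, return-PC = 7 --

FLAGS = (N=0, Z=0)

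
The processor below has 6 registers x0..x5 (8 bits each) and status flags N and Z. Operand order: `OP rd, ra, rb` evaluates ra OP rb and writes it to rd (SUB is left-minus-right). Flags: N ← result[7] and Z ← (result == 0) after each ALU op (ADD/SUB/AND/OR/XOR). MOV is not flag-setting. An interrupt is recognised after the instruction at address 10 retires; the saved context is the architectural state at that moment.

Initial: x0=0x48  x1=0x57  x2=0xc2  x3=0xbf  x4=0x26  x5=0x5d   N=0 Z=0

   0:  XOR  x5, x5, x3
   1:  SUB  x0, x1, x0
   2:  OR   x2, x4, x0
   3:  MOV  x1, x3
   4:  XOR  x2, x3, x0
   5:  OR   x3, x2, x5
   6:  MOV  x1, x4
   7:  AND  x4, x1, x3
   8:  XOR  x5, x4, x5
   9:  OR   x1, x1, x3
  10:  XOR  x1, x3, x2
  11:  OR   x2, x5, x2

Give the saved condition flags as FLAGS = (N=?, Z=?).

after  0: x0=0x48 x1=0x57 x2=0xc2 x3=0xbf x4=0x26 x5=0xe2  N=1 Z=0
after  1: x0=0x0f x1=0x57 x2=0xc2 x3=0xbf x4=0x26 x5=0xe2  N=0 Z=0
after  2: x0=0x0f x1=0x57 x2=0x2f x3=0xbf x4=0x26 x5=0xe2  N=0 Z=0
after  3: x0=0x0f x1=0xbf x2=0x2f x3=0xbf x4=0x26 x5=0xe2  N=0 Z=0
after  4: x0=0x0f x1=0xbf x2=0xb0 x3=0xbf x4=0x26 x5=0xe2  N=1 Z=0
after  5: x0=0x0f x1=0xbf x2=0xb0 x3=0xf2 x4=0x26 x5=0xe2  N=1 Z=0
after  6: x0=0x0f x1=0x26 x2=0xb0 x3=0xf2 x4=0x26 x5=0xe2  N=1 Z=0
after  7: x0=0x0f x1=0x26 x2=0xb0 x3=0xf2 x4=0x22 x5=0xe2  N=0 Z=0
after  8: x0=0x0f x1=0x26 x2=0xb0 x3=0xf2 x4=0x22 x5=0xc0  N=1 Z=0
after  9: x0=0x0f x1=0xf6 x2=0xb0 x3=0xf2 x4=0x22 x5=0xc0  N=1 Z=0
after 10: x0=0x0f x1=0x42 x2=0xb0 x3=0xf2 x4=0x22 x5=0xc0  N=0 Z=0
-- IRQ taken; context saved, return-PC = 11 --

FLAGS = (N=0, Z=0)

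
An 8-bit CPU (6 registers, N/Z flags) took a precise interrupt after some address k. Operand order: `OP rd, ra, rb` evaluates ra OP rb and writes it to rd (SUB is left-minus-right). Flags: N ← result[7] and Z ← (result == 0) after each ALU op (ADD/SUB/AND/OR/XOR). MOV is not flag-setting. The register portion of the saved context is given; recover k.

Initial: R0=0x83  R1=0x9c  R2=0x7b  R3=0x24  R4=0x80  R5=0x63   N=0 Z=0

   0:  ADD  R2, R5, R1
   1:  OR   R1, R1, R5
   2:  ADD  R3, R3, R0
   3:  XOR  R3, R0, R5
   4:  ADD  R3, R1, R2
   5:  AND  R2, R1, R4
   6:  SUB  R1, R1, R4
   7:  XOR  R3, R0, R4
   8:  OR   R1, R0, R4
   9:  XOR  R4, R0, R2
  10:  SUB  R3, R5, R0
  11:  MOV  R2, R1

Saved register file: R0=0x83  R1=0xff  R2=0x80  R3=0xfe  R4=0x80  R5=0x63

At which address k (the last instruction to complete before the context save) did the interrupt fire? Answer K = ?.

after  0: R0=0x83 R1=0x9c R2=0xff R3=0x24 R4=0x80 R5=0x63  N=1 Z=0
after  1: R0=0x83 R1=0xff R2=0xff R3=0x24 R4=0x80 R5=0x63  N=1 Z=0
after  2: R0=0x83 R1=0xff R2=0xff R3=0xa7 R4=0x80 R5=0x63  N=1 Z=0
after  3: R0=0x83 R1=0xff R2=0xff R3=0xe0 R4=0x80 R5=0x63  N=1 Z=0
after  4: R0=0x83 R1=0xff R2=0xff R3=0xfe R4=0x80 R5=0x63  N=1 Z=0
after  5: R0=0x83 R1=0xff R2=0x80 R3=0xfe R4=0x80 R5=0x63  N=1 Z=0
-- IRQ taken; context saved, return-PC = 6 --

K = 5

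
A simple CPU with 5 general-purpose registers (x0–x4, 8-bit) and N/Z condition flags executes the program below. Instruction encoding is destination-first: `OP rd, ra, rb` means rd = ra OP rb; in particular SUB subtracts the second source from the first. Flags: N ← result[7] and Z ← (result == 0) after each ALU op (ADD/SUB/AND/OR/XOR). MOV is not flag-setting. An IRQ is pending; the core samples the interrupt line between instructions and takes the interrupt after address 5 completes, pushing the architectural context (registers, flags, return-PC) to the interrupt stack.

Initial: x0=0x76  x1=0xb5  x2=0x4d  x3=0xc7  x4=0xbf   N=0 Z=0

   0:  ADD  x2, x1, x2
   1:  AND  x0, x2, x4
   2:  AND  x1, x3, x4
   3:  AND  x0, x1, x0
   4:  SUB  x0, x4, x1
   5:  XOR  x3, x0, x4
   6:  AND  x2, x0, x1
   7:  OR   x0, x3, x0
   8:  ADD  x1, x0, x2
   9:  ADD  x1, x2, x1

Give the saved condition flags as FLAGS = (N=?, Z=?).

FLAGS = (N=1, Z=0)

after  0: x0=0x76 x1=0xb5 x2=0x02 x3=0xc7 x4=0xbf  N=0 Z=0
after  1: x0=0x02 x1=0xb5 x2=0x02 x3=0xc7 x4=0xbf  N=0 Z=0
after  2: x0=0x02 x1=0x87 x2=0x02 x3=0xc7 x4=0xbf  N=1 Z=0
after  3: x0=0x02 x1=0x87 x2=0x02 x3=0xc7 x4=0xbf  N=0 Z=0
after  4: x0=0x38 x1=0x87 x2=0x02 x3=0xc7 x4=0xbf  N=0 Z=0
after  5: x0=0x38 x1=0x87 x2=0x02 x3=0x87 x4=0xbf  N=1 Z=0
-- IRQ taken; context saved, return-PC = 6 --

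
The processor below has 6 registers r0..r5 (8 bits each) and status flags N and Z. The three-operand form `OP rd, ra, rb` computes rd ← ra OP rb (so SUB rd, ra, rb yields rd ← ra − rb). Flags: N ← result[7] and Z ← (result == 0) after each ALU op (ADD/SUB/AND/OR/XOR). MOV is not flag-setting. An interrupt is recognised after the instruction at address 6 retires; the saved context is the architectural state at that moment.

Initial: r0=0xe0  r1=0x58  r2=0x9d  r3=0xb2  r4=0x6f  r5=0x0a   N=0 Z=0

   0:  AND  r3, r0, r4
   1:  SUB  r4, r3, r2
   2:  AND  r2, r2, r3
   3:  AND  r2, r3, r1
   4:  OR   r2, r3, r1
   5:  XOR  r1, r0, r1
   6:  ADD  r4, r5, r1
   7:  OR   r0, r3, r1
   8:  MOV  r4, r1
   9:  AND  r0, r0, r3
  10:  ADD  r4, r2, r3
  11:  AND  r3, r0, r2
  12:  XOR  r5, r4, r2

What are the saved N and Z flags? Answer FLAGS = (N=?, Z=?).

after  0: r0=0xe0 r1=0x58 r2=0x9d r3=0x60 r4=0x6f r5=0x0a  N=0 Z=0
after  1: r0=0xe0 r1=0x58 r2=0x9d r3=0x60 r4=0xc3 r5=0x0a  N=1 Z=0
after  2: r0=0xe0 r1=0x58 r2=0x00 r3=0x60 r4=0xc3 r5=0x0a  N=0 Z=1
after  3: r0=0xe0 r1=0x58 r2=0x40 r3=0x60 r4=0xc3 r5=0x0a  N=0 Z=0
after  4: r0=0xe0 r1=0x58 r2=0x78 r3=0x60 r4=0xc3 r5=0x0a  N=0 Z=0
after  5: r0=0xe0 r1=0xb8 r2=0x78 r3=0x60 r4=0xc3 r5=0x0a  N=1 Z=0
after  6: r0=0xe0 r1=0xb8 r2=0x78 r3=0x60 r4=0xc2 r5=0x0a  N=1 Z=0
-- IRQ taken; context saved, return-PC = 7 --

FLAGS = (N=1, Z=0)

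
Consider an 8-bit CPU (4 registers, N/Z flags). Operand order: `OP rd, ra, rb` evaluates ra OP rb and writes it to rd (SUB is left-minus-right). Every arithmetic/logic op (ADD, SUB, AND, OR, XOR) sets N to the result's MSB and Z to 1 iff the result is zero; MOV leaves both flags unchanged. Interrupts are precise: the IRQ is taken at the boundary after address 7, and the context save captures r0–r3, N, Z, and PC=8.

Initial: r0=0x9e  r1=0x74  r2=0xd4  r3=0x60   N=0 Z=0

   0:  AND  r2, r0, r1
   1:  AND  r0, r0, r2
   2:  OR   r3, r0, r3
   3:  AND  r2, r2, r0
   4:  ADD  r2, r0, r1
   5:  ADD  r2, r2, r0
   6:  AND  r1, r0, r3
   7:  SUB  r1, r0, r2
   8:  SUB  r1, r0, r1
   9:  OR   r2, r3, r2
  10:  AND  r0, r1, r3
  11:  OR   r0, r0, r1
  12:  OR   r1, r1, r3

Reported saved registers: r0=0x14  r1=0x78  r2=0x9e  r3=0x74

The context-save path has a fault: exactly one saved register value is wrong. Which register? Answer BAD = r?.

BAD = r2

after  0: r0=0x9e r1=0x74 r2=0x14 r3=0x60  N=0 Z=0
after  1: r0=0x14 r1=0x74 r2=0x14 r3=0x60  N=0 Z=0
after  2: r0=0x14 r1=0x74 r2=0x14 r3=0x74  N=0 Z=0
after  3: r0=0x14 r1=0x74 r2=0x14 r3=0x74  N=0 Z=0
after  4: r0=0x14 r1=0x74 r2=0x88 r3=0x74  N=1 Z=0
after  5: r0=0x14 r1=0x74 r2=0x9c r3=0x74  N=1 Z=0
after  6: r0=0x14 r1=0x14 r2=0x9c r3=0x74  N=0 Z=0
after  7: r0=0x14 r1=0x78 r2=0x9c r3=0x74  N=0 Z=0
-- IRQ taken; context saved, return-PC = 8 --
mismatch: r2: reported 0x9e vs actual 0x9c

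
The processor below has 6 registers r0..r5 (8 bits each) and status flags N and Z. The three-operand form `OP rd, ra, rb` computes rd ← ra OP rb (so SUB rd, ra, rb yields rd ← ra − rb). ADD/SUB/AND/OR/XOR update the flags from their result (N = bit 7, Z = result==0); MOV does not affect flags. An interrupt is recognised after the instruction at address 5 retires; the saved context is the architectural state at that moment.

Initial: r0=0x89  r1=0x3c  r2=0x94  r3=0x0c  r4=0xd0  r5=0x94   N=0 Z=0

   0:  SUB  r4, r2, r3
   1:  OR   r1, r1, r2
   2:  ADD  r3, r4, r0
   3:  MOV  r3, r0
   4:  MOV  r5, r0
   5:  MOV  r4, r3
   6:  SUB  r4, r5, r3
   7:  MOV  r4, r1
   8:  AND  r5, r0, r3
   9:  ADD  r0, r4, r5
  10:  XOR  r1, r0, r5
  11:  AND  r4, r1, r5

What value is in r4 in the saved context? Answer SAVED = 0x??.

after  0: r0=0x89 r1=0x3c r2=0x94 r3=0x0c r4=0x88 r5=0x94  N=1 Z=0
after  1: r0=0x89 r1=0xbc r2=0x94 r3=0x0c r4=0x88 r5=0x94  N=1 Z=0
after  2: r0=0x89 r1=0xbc r2=0x94 r3=0x11 r4=0x88 r5=0x94  N=0 Z=0
after  3: r0=0x89 r1=0xbc r2=0x94 r3=0x89 r4=0x88 r5=0x94  N=0 Z=0
after  4: r0=0x89 r1=0xbc r2=0x94 r3=0x89 r4=0x88 r5=0x89  N=0 Z=0
after  5: r0=0x89 r1=0xbc r2=0x94 r3=0x89 r4=0x89 r5=0x89  N=0 Z=0
-- IRQ taken; context saved, return-PC = 6 --

SAVED = 0x89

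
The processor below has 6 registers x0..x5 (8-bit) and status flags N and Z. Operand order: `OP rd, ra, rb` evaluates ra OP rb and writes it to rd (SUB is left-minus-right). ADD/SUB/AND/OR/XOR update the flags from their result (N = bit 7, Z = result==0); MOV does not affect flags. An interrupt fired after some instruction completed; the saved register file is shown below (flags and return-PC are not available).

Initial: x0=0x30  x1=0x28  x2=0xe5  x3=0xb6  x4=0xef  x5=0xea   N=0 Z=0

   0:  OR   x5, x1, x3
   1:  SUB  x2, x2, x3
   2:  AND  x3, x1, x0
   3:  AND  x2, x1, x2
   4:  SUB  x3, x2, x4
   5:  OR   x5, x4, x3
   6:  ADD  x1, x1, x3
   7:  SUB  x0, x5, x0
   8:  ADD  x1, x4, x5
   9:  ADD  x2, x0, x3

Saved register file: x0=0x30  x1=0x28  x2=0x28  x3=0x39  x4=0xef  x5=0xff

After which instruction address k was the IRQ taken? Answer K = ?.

K = 5

after  0: x0=0x30 x1=0x28 x2=0xe5 x3=0xb6 x4=0xef x5=0xbe  N=1 Z=0
after  1: x0=0x30 x1=0x28 x2=0x2f x3=0xb6 x4=0xef x5=0xbe  N=0 Z=0
after  2: x0=0x30 x1=0x28 x2=0x2f x3=0x20 x4=0xef x5=0xbe  N=0 Z=0
after  3: x0=0x30 x1=0x28 x2=0x28 x3=0x20 x4=0xef x5=0xbe  N=0 Z=0
after  4: x0=0x30 x1=0x28 x2=0x28 x3=0x39 x4=0xef x5=0xbe  N=0 Z=0
after  5: x0=0x30 x1=0x28 x2=0x28 x3=0x39 x4=0xef x5=0xff  N=1 Z=0
-- IRQ taken; context saved, return-PC = 6 --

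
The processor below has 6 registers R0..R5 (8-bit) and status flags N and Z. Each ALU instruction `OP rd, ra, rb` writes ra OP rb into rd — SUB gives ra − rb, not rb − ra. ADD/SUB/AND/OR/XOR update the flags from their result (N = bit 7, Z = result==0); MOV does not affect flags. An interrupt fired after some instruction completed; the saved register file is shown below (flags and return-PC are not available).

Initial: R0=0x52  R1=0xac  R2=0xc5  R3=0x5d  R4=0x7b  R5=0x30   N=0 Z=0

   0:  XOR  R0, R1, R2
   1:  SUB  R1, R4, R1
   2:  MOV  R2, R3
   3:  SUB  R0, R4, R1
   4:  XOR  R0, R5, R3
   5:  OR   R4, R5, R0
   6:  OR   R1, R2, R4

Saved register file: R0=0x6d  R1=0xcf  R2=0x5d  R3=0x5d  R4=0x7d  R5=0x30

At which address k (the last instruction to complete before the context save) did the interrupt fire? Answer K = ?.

K = 5

after  0: R0=0x69 R1=0xac R2=0xc5 R3=0x5d R4=0x7b R5=0x30  N=0 Z=0
after  1: R0=0x69 R1=0xcf R2=0xc5 R3=0x5d R4=0x7b R5=0x30  N=1 Z=0
after  2: R0=0x69 R1=0xcf R2=0x5d R3=0x5d R4=0x7b R5=0x30  N=1 Z=0
after  3: R0=0xac R1=0xcf R2=0x5d R3=0x5d R4=0x7b R5=0x30  N=1 Z=0
after  4: R0=0x6d R1=0xcf R2=0x5d R3=0x5d R4=0x7b R5=0x30  N=0 Z=0
after  5: R0=0x6d R1=0xcf R2=0x5d R3=0x5d R4=0x7d R5=0x30  N=0 Z=0
-- IRQ taken; context saved, return-PC = 6 --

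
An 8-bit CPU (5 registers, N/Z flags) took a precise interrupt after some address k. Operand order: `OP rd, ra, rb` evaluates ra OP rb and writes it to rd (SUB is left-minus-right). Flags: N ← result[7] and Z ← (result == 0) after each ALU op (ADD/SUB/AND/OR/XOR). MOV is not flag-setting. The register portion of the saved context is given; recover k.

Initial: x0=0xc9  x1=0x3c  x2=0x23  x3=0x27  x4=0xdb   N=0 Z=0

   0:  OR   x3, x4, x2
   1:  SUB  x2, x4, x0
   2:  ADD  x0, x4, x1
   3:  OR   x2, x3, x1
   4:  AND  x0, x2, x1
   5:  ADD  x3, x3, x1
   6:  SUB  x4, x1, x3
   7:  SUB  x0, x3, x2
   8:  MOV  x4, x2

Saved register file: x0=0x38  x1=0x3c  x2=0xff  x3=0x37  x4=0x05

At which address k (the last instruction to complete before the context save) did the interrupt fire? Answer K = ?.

after  0: x0=0xc9 x1=0x3c x2=0x23 x3=0xfb x4=0xdb  N=1 Z=0
after  1: x0=0xc9 x1=0x3c x2=0x12 x3=0xfb x4=0xdb  N=0 Z=0
after  2: x0=0x17 x1=0x3c x2=0x12 x3=0xfb x4=0xdb  N=0 Z=0
after  3: x0=0x17 x1=0x3c x2=0xff x3=0xfb x4=0xdb  N=1 Z=0
after  4: x0=0x3c x1=0x3c x2=0xff x3=0xfb x4=0xdb  N=0 Z=0
after  5: x0=0x3c x1=0x3c x2=0xff x3=0x37 x4=0xdb  N=0 Z=0
after  6: x0=0x3c x1=0x3c x2=0xff x3=0x37 x4=0x05  N=0 Z=0
after  7: x0=0x38 x1=0x3c x2=0xff x3=0x37 x4=0x05  N=0 Z=0
-- IRQ taken; context saved, return-PC = 8 --

K = 7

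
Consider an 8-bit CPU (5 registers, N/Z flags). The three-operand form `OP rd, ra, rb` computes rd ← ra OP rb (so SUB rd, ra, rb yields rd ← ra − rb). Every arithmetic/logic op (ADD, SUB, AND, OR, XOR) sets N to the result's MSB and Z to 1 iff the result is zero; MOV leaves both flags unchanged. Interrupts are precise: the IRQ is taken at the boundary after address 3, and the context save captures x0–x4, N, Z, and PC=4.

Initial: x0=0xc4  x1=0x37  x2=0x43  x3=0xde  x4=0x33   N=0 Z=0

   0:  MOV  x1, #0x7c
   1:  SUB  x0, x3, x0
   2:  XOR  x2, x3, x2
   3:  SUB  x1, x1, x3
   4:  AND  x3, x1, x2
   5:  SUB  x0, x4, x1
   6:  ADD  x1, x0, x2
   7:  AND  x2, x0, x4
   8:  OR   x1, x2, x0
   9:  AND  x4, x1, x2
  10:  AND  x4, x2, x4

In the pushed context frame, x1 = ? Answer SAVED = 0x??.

SAVED = 0x9e

after  0: x0=0xc4 x1=0x7c x2=0x43 x3=0xde x4=0x33  N=0 Z=0
after  1: x0=0x1a x1=0x7c x2=0x43 x3=0xde x4=0x33  N=0 Z=0
after  2: x0=0x1a x1=0x7c x2=0x9d x3=0xde x4=0x33  N=1 Z=0
after  3: x0=0x1a x1=0x9e x2=0x9d x3=0xde x4=0x33  N=1 Z=0
-- IRQ taken; context saved, return-PC = 4 --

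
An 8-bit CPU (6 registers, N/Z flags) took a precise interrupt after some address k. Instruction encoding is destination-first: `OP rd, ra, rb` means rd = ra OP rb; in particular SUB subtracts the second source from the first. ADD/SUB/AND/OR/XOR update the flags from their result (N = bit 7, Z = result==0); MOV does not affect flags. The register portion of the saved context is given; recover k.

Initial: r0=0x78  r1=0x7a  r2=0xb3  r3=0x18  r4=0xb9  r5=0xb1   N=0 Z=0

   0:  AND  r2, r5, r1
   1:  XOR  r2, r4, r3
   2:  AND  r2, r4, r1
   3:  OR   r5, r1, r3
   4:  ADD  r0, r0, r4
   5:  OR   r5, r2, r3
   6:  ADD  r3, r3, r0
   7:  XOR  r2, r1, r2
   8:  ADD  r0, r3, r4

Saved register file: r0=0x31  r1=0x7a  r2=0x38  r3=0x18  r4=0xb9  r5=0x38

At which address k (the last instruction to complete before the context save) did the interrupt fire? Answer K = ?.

after  0: r0=0x78 r1=0x7a r2=0x30 r3=0x18 r4=0xb9 r5=0xb1  N=0 Z=0
after  1: r0=0x78 r1=0x7a r2=0xa1 r3=0x18 r4=0xb9 r5=0xb1  N=1 Z=0
after  2: r0=0x78 r1=0x7a r2=0x38 r3=0x18 r4=0xb9 r5=0xb1  N=0 Z=0
after  3: r0=0x78 r1=0x7a r2=0x38 r3=0x18 r4=0xb9 r5=0x7a  N=0 Z=0
after  4: r0=0x31 r1=0x7a r2=0x38 r3=0x18 r4=0xb9 r5=0x7a  N=0 Z=0
after  5: r0=0x31 r1=0x7a r2=0x38 r3=0x18 r4=0xb9 r5=0x38  N=0 Z=0
-- IRQ taken; context saved, return-PC = 6 --

K = 5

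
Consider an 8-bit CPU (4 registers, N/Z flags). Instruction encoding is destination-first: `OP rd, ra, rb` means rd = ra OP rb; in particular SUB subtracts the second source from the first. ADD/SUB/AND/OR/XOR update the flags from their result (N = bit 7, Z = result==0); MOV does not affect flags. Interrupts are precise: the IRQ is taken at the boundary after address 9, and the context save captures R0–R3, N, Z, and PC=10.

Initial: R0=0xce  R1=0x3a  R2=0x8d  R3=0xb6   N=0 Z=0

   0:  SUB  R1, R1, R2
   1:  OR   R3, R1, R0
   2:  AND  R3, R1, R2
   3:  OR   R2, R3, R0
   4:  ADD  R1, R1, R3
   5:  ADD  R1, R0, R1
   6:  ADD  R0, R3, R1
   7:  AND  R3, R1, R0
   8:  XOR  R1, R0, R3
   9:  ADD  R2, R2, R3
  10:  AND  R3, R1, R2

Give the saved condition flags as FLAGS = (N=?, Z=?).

FLAGS = (N=1, Z=0)

after  0: R0=0xce R1=0xad R2=0x8d R3=0xb6  N=1 Z=0
after  1: R0=0xce R1=0xad R2=0x8d R3=0xef  N=1 Z=0
after  2: R0=0xce R1=0xad R2=0x8d R3=0x8d  N=1 Z=0
after  3: R0=0xce R1=0xad R2=0xcf R3=0x8d  N=1 Z=0
after  4: R0=0xce R1=0x3a R2=0xcf R3=0x8d  N=0 Z=0
after  5: R0=0xce R1=0x08 R2=0xcf R3=0x8d  N=0 Z=0
after  6: R0=0x95 R1=0x08 R2=0xcf R3=0x8d  N=1 Z=0
after  7: R0=0x95 R1=0x08 R2=0xcf R3=0x00  N=0 Z=1
after  8: R0=0x95 R1=0x95 R2=0xcf R3=0x00  N=1 Z=0
after  9: R0=0x95 R1=0x95 R2=0xcf R3=0x00  N=1 Z=0
-- IRQ taken; context saved, return-PC = 10 --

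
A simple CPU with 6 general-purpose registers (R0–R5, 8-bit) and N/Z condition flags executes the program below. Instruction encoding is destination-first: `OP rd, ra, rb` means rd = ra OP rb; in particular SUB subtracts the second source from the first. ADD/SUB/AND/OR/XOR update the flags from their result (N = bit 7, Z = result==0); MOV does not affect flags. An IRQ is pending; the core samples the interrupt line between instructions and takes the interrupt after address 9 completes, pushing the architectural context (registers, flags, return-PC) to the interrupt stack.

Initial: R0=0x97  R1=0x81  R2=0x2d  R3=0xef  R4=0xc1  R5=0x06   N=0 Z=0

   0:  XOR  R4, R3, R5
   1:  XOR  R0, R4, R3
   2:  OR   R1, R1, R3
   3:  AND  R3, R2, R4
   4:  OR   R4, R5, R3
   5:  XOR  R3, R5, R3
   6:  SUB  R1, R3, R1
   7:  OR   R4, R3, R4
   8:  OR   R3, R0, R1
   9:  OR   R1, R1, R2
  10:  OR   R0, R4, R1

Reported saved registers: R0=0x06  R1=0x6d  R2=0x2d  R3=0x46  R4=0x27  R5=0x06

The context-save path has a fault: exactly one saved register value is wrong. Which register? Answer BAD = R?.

after  0: R0=0x97 R1=0x81 R2=0x2d R3=0xef R4=0xe9 R5=0x06  N=1 Z=0
after  1: R0=0x06 R1=0x81 R2=0x2d R3=0xef R4=0xe9 R5=0x06  N=0 Z=0
after  2: R0=0x06 R1=0xef R2=0x2d R3=0xef R4=0xe9 R5=0x06  N=1 Z=0
after  3: R0=0x06 R1=0xef R2=0x2d R3=0x29 R4=0xe9 R5=0x06  N=0 Z=0
after  4: R0=0x06 R1=0xef R2=0x2d R3=0x29 R4=0x2f R5=0x06  N=0 Z=0
after  5: R0=0x06 R1=0xef R2=0x2d R3=0x2f R4=0x2f R5=0x06  N=0 Z=0
after  6: R0=0x06 R1=0x40 R2=0x2d R3=0x2f R4=0x2f R5=0x06  N=0 Z=0
after  7: R0=0x06 R1=0x40 R2=0x2d R3=0x2f R4=0x2f R5=0x06  N=0 Z=0
after  8: R0=0x06 R1=0x40 R2=0x2d R3=0x46 R4=0x2f R5=0x06  N=0 Z=0
after  9: R0=0x06 R1=0x6d R2=0x2d R3=0x46 R4=0x2f R5=0x06  N=0 Z=0
-- IRQ taken; context saved, return-PC = 10 --
mismatch: R4: reported 0x27 vs actual 0x2f

BAD = R4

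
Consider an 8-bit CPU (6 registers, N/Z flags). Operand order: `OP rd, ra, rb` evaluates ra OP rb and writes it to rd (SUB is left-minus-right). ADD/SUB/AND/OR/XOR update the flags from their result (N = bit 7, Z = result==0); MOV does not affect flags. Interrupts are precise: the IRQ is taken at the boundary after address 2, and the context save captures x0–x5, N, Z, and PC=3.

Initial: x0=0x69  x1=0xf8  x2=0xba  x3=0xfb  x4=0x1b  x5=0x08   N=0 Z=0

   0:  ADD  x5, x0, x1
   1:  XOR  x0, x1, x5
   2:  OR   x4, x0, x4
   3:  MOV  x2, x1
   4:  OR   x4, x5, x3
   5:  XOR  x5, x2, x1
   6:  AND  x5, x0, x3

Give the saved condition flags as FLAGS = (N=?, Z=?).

FLAGS = (N=1, Z=0)

after  0: x0=0x69 x1=0xf8 x2=0xba x3=0xfb x4=0x1b x5=0x61  N=0 Z=0
after  1: x0=0x99 x1=0xf8 x2=0xba x3=0xfb x4=0x1b x5=0x61  N=1 Z=0
after  2: x0=0x99 x1=0xf8 x2=0xba x3=0xfb x4=0x9b x5=0x61  N=1 Z=0
-- IRQ taken; context saved, return-PC = 3 --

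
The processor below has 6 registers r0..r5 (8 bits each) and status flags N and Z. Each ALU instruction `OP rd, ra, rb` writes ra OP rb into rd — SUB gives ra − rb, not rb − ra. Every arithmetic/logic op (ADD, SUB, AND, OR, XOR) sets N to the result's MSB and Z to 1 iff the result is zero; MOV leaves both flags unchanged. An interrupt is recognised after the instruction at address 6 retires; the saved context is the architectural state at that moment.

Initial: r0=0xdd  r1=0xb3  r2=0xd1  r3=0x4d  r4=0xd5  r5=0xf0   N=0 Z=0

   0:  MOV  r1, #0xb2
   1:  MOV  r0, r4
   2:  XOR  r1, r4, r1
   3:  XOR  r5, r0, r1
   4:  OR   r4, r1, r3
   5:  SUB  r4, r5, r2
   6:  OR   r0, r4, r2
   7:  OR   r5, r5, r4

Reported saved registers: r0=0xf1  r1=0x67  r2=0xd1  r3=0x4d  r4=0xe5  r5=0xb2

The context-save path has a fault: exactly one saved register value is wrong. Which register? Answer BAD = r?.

after  0: r0=0xdd r1=0xb2 r2=0xd1 r3=0x4d r4=0xd5 r5=0xf0  N=0 Z=0
after  1: r0=0xd5 r1=0xb2 r2=0xd1 r3=0x4d r4=0xd5 r5=0xf0  N=0 Z=0
after  2: r0=0xd5 r1=0x67 r2=0xd1 r3=0x4d r4=0xd5 r5=0xf0  N=0 Z=0
after  3: r0=0xd5 r1=0x67 r2=0xd1 r3=0x4d r4=0xd5 r5=0xb2  N=1 Z=0
after  4: r0=0xd5 r1=0x67 r2=0xd1 r3=0x4d r4=0x6f r5=0xb2  N=0 Z=0
after  5: r0=0xd5 r1=0x67 r2=0xd1 r3=0x4d r4=0xe1 r5=0xb2  N=1 Z=0
after  6: r0=0xf1 r1=0x67 r2=0xd1 r3=0x4d r4=0xe1 r5=0xb2  N=1 Z=0
-- IRQ taken; context saved, return-PC = 7 --
mismatch: r4: reported 0xe5 vs actual 0xe1

BAD = r4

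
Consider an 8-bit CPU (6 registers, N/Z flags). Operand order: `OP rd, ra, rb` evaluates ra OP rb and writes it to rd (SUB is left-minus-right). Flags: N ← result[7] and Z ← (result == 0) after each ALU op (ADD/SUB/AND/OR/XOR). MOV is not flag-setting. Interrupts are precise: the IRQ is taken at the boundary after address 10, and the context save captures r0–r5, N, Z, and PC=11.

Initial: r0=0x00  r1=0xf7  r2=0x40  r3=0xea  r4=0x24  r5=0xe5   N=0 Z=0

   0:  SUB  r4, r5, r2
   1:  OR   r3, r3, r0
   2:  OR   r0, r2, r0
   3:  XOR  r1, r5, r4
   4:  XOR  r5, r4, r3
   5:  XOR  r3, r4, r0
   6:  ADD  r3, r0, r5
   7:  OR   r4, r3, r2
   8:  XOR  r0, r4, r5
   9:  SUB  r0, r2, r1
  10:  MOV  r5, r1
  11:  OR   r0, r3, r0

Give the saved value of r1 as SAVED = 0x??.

after  0: r0=0x00 r1=0xf7 r2=0x40 r3=0xea r4=0xa5 r5=0xe5  N=1 Z=0
after  1: r0=0x00 r1=0xf7 r2=0x40 r3=0xea r4=0xa5 r5=0xe5  N=1 Z=0
after  2: r0=0x40 r1=0xf7 r2=0x40 r3=0xea r4=0xa5 r5=0xe5  N=0 Z=0
after  3: r0=0x40 r1=0x40 r2=0x40 r3=0xea r4=0xa5 r5=0xe5  N=0 Z=0
after  4: r0=0x40 r1=0x40 r2=0x40 r3=0xea r4=0xa5 r5=0x4f  N=0 Z=0
after  5: r0=0x40 r1=0x40 r2=0x40 r3=0xe5 r4=0xa5 r5=0x4f  N=1 Z=0
after  6: r0=0x40 r1=0x40 r2=0x40 r3=0x8f r4=0xa5 r5=0x4f  N=1 Z=0
after  7: r0=0x40 r1=0x40 r2=0x40 r3=0x8f r4=0xcf r5=0x4f  N=1 Z=0
after  8: r0=0x80 r1=0x40 r2=0x40 r3=0x8f r4=0xcf r5=0x4f  N=1 Z=0
after  9: r0=0x00 r1=0x40 r2=0x40 r3=0x8f r4=0xcf r5=0x4f  N=0 Z=1
after 10: r0=0x00 r1=0x40 r2=0x40 r3=0x8f r4=0xcf r5=0x40  N=0 Z=1
-- IRQ taken; context saved, return-PC = 11 --

SAVED = 0x40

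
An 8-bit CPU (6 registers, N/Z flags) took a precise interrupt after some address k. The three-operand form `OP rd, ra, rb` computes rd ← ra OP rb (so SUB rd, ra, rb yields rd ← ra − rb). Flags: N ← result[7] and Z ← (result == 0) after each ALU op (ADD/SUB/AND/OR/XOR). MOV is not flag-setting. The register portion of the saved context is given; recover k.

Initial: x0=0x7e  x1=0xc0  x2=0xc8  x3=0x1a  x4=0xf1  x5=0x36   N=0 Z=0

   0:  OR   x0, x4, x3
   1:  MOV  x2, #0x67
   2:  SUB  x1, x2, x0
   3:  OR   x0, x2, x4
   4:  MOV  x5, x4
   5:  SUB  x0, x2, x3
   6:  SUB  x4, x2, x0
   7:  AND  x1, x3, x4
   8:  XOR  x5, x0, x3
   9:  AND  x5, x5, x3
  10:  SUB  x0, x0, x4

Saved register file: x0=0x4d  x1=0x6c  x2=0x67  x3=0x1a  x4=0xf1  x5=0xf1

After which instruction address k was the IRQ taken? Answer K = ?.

K = 5

after  0: x0=0xfb x1=0xc0 x2=0xc8 x3=0x1a x4=0xf1 x5=0x36  N=1 Z=0
after  1: x0=0xfb x1=0xc0 x2=0x67 x3=0x1a x4=0xf1 x5=0x36  N=1 Z=0
after  2: x0=0xfb x1=0x6c x2=0x67 x3=0x1a x4=0xf1 x5=0x36  N=0 Z=0
after  3: x0=0xf7 x1=0x6c x2=0x67 x3=0x1a x4=0xf1 x5=0x36  N=1 Z=0
after  4: x0=0xf7 x1=0x6c x2=0x67 x3=0x1a x4=0xf1 x5=0xf1  N=1 Z=0
after  5: x0=0x4d x1=0x6c x2=0x67 x3=0x1a x4=0xf1 x5=0xf1  N=0 Z=0
-- IRQ taken; context saved, return-PC = 6 --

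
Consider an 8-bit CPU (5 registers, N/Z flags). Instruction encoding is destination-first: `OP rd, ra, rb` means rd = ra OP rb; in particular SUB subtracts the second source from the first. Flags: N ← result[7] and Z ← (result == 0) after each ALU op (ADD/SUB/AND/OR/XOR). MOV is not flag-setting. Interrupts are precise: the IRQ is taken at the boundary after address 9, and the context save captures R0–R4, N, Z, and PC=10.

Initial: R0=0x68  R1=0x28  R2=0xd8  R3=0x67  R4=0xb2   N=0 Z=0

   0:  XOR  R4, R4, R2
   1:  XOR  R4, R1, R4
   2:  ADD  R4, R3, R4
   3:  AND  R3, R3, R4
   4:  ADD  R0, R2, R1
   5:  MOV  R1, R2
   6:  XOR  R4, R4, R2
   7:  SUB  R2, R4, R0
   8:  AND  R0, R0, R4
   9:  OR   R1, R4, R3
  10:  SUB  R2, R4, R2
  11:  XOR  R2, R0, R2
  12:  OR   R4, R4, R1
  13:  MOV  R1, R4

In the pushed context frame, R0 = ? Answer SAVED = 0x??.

after  0: R0=0x68 R1=0x28 R2=0xd8 R3=0x67 R4=0x6a  N=0 Z=0
after  1: R0=0x68 R1=0x28 R2=0xd8 R3=0x67 R4=0x42  N=0 Z=0
after  2: R0=0x68 R1=0x28 R2=0xd8 R3=0x67 R4=0xa9  N=1 Z=0
after  3: R0=0x68 R1=0x28 R2=0xd8 R3=0x21 R4=0xa9  N=0 Z=0
after  4: R0=0x00 R1=0x28 R2=0xd8 R3=0x21 R4=0xa9  N=0 Z=1
after  5: R0=0x00 R1=0xd8 R2=0xd8 R3=0x21 R4=0xa9  N=0 Z=1
after  6: R0=0x00 R1=0xd8 R2=0xd8 R3=0x21 R4=0x71  N=0 Z=0
after  7: R0=0x00 R1=0xd8 R2=0x71 R3=0x21 R4=0x71  N=0 Z=0
after  8: R0=0x00 R1=0xd8 R2=0x71 R3=0x21 R4=0x71  N=0 Z=1
after  9: R0=0x00 R1=0x71 R2=0x71 R3=0x21 R4=0x71  N=0 Z=0
-- IRQ taken; context saved, return-PC = 10 --

SAVED = 0x00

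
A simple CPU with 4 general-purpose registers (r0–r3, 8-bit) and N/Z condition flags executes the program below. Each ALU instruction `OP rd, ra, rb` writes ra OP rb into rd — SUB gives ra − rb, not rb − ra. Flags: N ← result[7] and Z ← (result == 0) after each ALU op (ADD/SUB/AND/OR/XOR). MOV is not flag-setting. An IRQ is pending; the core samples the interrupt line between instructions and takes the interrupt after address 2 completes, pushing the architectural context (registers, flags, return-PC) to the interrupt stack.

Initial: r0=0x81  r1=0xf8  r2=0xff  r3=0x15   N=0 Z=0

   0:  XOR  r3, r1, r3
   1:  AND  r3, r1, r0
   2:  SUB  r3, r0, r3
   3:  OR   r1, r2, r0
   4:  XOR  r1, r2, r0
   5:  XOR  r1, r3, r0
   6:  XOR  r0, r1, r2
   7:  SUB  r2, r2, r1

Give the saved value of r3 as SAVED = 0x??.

SAVED = 0x01

after  0: r0=0x81 r1=0xf8 r2=0xff r3=0xed  N=1 Z=0
after  1: r0=0x81 r1=0xf8 r2=0xff r3=0x80  N=1 Z=0
after  2: r0=0x81 r1=0xf8 r2=0xff r3=0x01  N=0 Z=0
-- IRQ taken; context saved, return-PC = 3 --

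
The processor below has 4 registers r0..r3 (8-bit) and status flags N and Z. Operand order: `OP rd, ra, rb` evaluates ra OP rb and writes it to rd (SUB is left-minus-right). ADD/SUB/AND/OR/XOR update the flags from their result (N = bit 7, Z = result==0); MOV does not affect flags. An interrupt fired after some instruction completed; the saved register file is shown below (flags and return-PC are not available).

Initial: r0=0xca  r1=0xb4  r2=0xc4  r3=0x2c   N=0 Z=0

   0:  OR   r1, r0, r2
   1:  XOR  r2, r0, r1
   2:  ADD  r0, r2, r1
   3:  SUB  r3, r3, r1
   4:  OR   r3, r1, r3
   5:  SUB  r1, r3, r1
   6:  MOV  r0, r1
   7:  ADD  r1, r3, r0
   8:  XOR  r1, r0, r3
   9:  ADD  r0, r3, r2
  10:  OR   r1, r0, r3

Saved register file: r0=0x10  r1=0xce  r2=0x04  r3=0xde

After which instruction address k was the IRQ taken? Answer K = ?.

after  0: r0=0xca r1=0xce r2=0xc4 r3=0x2c  N=1 Z=0
after  1: r0=0xca r1=0xce r2=0x04 r3=0x2c  N=0 Z=0
after  2: r0=0xd2 r1=0xce r2=0x04 r3=0x2c  N=1 Z=0
after  3: r0=0xd2 r1=0xce r2=0x04 r3=0x5e  N=0 Z=0
after  4: r0=0xd2 r1=0xce r2=0x04 r3=0xde  N=1 Z=0
after  5: r0=0xd2 r1=0x10 r2=0x04 r3=0xde  N=0 Z=0
after  6: r0=0x10 r1=0x10 r2=0x04 r3=0xde  N=0 Z=0
after  7: r0=0x10 r1=0xee r2=0x04 r3=0xde  N=1 Z=0
after  8: r0=0x10 r1=0xce r2=0x04 r3=0xde  N=1 Z=0
-- IRQ taken; context saved, return-PC = 9 --

K = 8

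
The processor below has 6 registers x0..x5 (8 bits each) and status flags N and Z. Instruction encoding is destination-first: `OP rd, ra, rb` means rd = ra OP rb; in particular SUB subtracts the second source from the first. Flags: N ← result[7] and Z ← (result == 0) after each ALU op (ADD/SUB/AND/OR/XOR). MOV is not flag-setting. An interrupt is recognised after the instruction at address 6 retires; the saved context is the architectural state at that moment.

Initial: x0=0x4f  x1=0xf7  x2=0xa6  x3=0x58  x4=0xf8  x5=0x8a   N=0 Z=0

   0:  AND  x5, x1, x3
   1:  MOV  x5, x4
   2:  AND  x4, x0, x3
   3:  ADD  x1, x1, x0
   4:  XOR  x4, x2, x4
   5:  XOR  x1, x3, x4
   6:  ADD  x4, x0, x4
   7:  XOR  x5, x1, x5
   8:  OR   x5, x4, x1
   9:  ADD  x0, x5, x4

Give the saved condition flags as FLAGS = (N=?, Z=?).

FLAGS = (N=0, Z=0)

after  0: x0=0x4f x1=0xf7 x2=0xa6 x3=0x58 x4=0xf8 x5=0x50  N=0 Z=0
after  1: x0=0x4f x1=0xf7 x2=0xa6 x3=0x58 x4=0xf8 x5=0xf8  N=0 Z=0
after  2: x0=0x4f x1=0xf7 x2=0xa6 x3=0x58 x4=0x48 x5=0xf8  N=0 Z=0
after  3: x0=0x4f x1=0x46 x2=0xa6 x3=0x58 x4=0x48 x5=0xf8  N=0 Z=0
after  4: x0=0x4f x1=0x46 x2=0xa6 x3=0x58 x4=0xee x5=0xf8  N=1 Z=0
after  5: x0=0x4f x1=0xb6 x2=0xa6 x3=0x58 x4=0xee x5=0xf8  N=1 Z=0
after  6: x0=0x4f x1=0xb6 x2=0xa6 x3=0x58 x4=0x3d x5=0xf8  N=0 Z=0
-- IRQ taken; context saved, return-PC = 7 --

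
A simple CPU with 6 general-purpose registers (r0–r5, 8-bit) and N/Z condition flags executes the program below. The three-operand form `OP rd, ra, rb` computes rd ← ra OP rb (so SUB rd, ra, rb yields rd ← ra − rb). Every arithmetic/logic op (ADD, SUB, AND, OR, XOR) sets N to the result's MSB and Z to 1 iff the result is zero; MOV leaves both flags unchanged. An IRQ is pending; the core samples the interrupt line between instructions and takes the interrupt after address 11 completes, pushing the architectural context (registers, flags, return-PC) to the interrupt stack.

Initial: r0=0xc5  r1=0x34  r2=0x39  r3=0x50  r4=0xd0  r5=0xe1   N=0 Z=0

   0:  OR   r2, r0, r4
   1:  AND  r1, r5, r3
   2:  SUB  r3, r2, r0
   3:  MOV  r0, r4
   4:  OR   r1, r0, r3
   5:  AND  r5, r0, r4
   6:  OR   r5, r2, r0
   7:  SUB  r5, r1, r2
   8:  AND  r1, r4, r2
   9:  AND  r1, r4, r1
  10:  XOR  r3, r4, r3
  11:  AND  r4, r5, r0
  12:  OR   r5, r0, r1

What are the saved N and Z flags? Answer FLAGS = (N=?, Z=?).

after  0: r0=0xc5 r1=0x34 r2=0xd5 r3=0x50 r4=0xd0 r5=0xe1  N=1 Z=0
after  1: r0=0xc5 r1=0x40 r2=0xd5 r3=0x50 r4=0xd0 r5=0xe1  N=0 Z=0
after  2: r0=0xc5 r1=0x40 r2=0xd5 r3=0x10 r4=0xd0 r5=0xe1  N=0 Z=0
after  3: r0=0xd0 r1=0x40 r2=0xd5 r3=0x10 r4=0xd0 r5=0xe1  N=0 Z=0
after  4: r0=0xd0 r1=0xd0 r2=0xd5 r3=0x10 r4=0xd0 r5=0xe1  N=1 Z=0
after  5: r0=0xd0 r1=0xd0 r2=0xd5 r3=0x10 r4=0xd0 r5=0xd0  N=1 Z=0
after  6: r0=0xd0 r1=0xd0 r2=0xd5 r3=0x10 r4=0xd0 r5=0xd5  N=1 Z=0
after  7: r0=0xd0 r1=0xd0 r2=0xd5 r3=0x10 r4=0xd0 r5=0xfb  N=1 Z=0
after  8: r0=0xd0 r1=0xd0 r2=0xd5 r3=0x10 r4=0xd0 r5=0xfb  N=1 Z=0
after  9: r0=0xd0 r1=0xd0 r2=0xd5 r3=0x10 r4=0xd0 r5=0xfb  N=1 Z=0
after 10: r0=0xd0 r1=0xd0 r2=0xd5 r3=0xc0 r4=0xd0 r5=0xfb  N=1 Z=0
after 11: r0=0xd0 r1=0xd0 r2=0xd5 r3=0xc0 r4=0xd0 r5=0xfb  N=1 Z=0
-- IRQ taken; context saved, return-PC = 12 --

FLAGS = (N=1, Z=0)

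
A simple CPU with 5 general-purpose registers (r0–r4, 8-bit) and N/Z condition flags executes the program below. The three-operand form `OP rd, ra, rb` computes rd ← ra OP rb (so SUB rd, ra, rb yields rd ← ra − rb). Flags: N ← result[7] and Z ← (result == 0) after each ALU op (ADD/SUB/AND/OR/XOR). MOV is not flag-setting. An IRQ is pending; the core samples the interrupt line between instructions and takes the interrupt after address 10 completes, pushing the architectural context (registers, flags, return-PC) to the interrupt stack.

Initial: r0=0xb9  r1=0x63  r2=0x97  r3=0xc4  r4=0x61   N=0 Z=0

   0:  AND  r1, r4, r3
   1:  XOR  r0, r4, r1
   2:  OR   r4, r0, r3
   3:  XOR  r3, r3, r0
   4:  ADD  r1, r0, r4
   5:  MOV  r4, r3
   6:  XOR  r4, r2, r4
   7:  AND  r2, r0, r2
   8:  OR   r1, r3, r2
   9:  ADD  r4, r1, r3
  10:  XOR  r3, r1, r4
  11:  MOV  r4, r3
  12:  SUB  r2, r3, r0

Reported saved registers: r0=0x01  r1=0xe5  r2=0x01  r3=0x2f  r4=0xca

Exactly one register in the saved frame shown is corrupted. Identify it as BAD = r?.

BAD = r0

after  0: r0=0xb9 r1=0x40 r2=0x97 r3=0xc4 r4=0x61  N=0 Z=0
after  1: r0=0x21 r1=0x40 r2=0x97 r3=0xc4 r4=0x61  N=0 Z=0
after  2: r0=0x21 r1=0x40 r2=0x97 r3=0xc4 r4=0xe5  N=1 Z=0
after  3: r0=0x21 r1=0x40 r2=0x97 r3=0xe5 r4=0xe5  N=1 Z=0
after  4: r0=0x21 r1=0x06 r2=0x97 r3=0xe5 r4=0xe5  N=0 Z=0
after  5: r0=0x21 r1=0x06 r2=0x97 r3=0xe5 r4=0xe5  N=0 Z=0
after  6: r0=0x21 r1=0x06 r2=0x97 r3=0xe5 r4=0x72  N=0 Z=0
after  7: r0=0x21 r1=0x06 r2=0x01 r3=0xe5 r4=0x72  N=0 Z=0
after  8: r0=0x21 r1=0xe5 r2=0x01 r3=0xe5 r4=0x72  N=1 Z=0
after  9: r0=0x21 r1=0xe5 r2=0x01 r3=0xe5 r4=0xca  N=1 Z=0
after 10: r0=0x21 r1=0xe5 r2=0x01 r3=0x2f r4=0xca  N=0 Z=0
-- IRQ taken; context saved, return-PC = 11 --
mismatch: r0: reported 0x01 vs actual 0x21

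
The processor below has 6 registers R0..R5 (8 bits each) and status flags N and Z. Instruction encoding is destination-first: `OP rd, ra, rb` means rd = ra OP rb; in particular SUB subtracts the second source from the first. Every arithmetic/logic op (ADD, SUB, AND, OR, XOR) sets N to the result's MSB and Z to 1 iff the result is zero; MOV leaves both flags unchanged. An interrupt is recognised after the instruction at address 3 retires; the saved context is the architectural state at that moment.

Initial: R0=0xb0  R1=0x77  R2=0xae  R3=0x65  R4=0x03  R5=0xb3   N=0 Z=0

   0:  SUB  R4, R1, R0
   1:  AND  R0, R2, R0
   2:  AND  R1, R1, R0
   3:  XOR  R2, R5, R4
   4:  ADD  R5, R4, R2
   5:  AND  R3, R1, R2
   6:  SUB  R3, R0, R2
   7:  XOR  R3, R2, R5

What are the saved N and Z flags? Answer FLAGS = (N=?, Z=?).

after  0: R0=0xb0 R1=0x77 R2=0xae R3=0x65 R4=0xc7 R5=0xb3  N=1 Z=0
after  1: R0=0xa0 R1=0x77 R2=0xae R3=0x65 R4=0xc7 R5=0xb3  N=1 Z=0
after  2: R0=0xa0 R1=0x20 R2=0xae R3=0x65 R4=0xc7 R5=0xb3  N=0 Z=0
after  3: R0=0xa0 R1=0x20 R2=0x74 R3=0x65 R4=0xc7 R5=0xb3  N=0 Z=0
-- IRQ taken; context saved, return-PC = 4 --

FLAGS = (N=0, Z=0)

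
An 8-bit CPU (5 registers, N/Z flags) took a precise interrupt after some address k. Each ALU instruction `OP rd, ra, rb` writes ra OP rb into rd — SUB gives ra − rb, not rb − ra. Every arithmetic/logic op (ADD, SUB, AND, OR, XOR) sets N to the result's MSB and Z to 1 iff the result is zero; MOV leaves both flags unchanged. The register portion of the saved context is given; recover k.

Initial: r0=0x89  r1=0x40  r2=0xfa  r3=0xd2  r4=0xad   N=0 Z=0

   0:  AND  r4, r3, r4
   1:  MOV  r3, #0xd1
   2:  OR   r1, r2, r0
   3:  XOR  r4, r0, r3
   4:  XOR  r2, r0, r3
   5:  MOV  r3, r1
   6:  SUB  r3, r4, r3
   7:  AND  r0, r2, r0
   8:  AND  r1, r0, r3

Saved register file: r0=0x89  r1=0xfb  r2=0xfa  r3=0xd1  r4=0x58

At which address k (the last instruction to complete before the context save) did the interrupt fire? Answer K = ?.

K = 3

after  0: r0=0x89 r1=0x40 r2=0xfa r3=0xd2 r4=0x80  N=1 Z=0
after  1: r0=0x89 r1=0x40 r2=0xfa r3=0xd1 r4=0x80  N=1 Z=0
after  2: r0=0x89 r1=0xfb r2=0xfa r3=0xd1 r4=0x80  N=1 Z=0
after  3: r0=0x89 r1=0xfb r2=0xfa r3=0xd1 r4=0x58  N=0 Z=0
-- IRQ taken; context saved, return-PC = 4 --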